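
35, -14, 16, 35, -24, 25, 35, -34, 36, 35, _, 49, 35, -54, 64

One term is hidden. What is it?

Read the sequence 3 terms at a time; column i is its own pattern.
Stream A is 35, 35, 35, 35, 35, which is the constant sequence 35.
Stream B is -14, -24, -34, ?, -54, which is arithmetic with common difference −10.
Stream C is 16, 25, 36, 49, 64, which is the squares 4², 5², 6², ….
Filling stream B at index 4 by its rule yields -44.

-44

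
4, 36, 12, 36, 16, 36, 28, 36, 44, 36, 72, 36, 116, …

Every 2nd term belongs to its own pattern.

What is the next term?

36

Positions 1, 3, 5, … form one subsequence and positions 2, 4, 6, … form another.
Stream A: 4, 12, 16, 28, 44, 72, 116. Each term equals the sum of the previous two.
Stream B: 36, 36, 36, 36, 36, 36. The constant sequence 36.
Position 14 → stream B, term 7 = 36.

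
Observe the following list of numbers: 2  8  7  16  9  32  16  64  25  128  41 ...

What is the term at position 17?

The terms cycle through 2 interleaved subsequences.
Subsequence A is 2, 7, 9, 16, 25, 41, which is Fibonacci-style (each term is the sum of the two before it).
Subsequence B is 8, 16, 32, 64, 128, which is powers 2^3, 2^4, 2^5, ….
The 17th slot belongs to subsequence A; its 9th term is 173.

173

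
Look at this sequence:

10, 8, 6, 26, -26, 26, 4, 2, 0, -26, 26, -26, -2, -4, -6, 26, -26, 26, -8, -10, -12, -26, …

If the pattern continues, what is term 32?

Positions follow the repeating pattern AAABBB; grouping by letter gives 2 tracks.
Stream A = 10, 8, 6, 4, 2, 0, -2, -4, -6, -8, -10, -12: linear: a_n = 12 − 2·n.
Stream B = 26, -26, 26, -26, 26, -26, 26, -26, 26, -26: alternating ±26.
Term 32 comes from stream A (its 17th entry): -22.

-22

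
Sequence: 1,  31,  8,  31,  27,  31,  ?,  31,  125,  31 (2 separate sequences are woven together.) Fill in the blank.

Taking every 2nd term gives 2 separate tracks.
Stream A is 1, 8, 27, ?, 125, which is consecutive cubes n³ from n = 1.
Stream B is 31, 31, 31, 31, 31, which is the constant sequence 31.
The gap is stream A's term 4; the rule gives 64.

64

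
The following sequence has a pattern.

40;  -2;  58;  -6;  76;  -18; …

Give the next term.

94

Taking every 2nd term gives 2 separate tracks.
Stream A: 40, 58, 76 (arithmetic, step +18).
Stream B: -2, -6, -18 (geometric with ratio 3).
Position 7 → stream A, term 4 = 94.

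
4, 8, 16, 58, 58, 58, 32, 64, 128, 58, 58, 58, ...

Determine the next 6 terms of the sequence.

Positions follow the repeating pattern AAABBB; grouping by letter gives 2 tracks.
Subsequence A: 4, 8, 16, 32, 64, 128 — successive powers of 2.
Subsequence B: 58, 58, 58, 58, 58, 58 — the constant sequence 58.
The 13th slot belongs to subsequence A; its 7th term is 256.
The 14th slot belongs to subsequence A; its 8th term is 512.
Position 15 falls in subsequence A as its term 9, giving 1024.
The 16th slot belongs to subsequence B; its 7th term is 58.
The 17th slot belongs to subsequence B; its 8th term is 58.
Term 18 comes from subsequence B (its 9th entry): 58.

256, 512, 1024, 58, 58, 58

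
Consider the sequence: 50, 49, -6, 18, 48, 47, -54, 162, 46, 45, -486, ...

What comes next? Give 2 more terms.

Positions follow the repeating pattern AABB; grouping by letter gives 2 tracks.
Stream A = 50, 49, 48, 47, 46, 45: linear: a_n = 51 − n.
Stream B = -6, 18, -54, 162, -486: multiplying by -3 each time.
Term 12 comes from stream B (its 6th entry): 1458.
The 13th slot belongs to stream A; its 7th term is 44.

1458, 44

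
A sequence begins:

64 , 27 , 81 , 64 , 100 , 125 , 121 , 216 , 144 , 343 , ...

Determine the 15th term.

225

Taking every 2nd term gives 2 separate tracks.
Subsequence A: 64, 81, 100, 121, 144 (perfect squares starting at 8²).
Subsequence B: 27, 64, 125, 216, 343 (consecutive cubes n³ from n = 3).
The 15th slot belongs to subsequence A; its 8th term is 225.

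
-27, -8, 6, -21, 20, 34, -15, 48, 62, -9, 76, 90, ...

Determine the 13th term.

-3

Positions follow the repeating pattern ABB; grouping by letter gives 2 tracks.
Stream A: -27, -21, -15, -9. Adding 6 each time.
Stream B: -8, 6, 20, 34, 48, 62, 76, 90. Adding 14 each time.
Term 13 comes from stream A (its 5th entry): -3.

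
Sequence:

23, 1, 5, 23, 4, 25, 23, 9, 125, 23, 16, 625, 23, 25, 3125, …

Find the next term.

23

Taking every 3rd term gives 3 separate tracks.
Track A is 23, 23, 23, 23, 23, which is constant 23.
Track B is 1, 4, 9, 16, 25, which is consecutive squares n² from n = 1.
Track C is 5, 25, 125, 625, 3125, which is powers of 5.
Position 16 → track A, term 6 = 23.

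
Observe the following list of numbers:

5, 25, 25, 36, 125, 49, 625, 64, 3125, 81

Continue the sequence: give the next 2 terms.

Positions 1, 3, 5, … form one subsequence and positions 2, 4, 6, … form another.
Track A: 5, 25, 125, 625, 3125 (powers of 5).
Track B: 25, 36, 49, 64, 81 (the squares 5², 6², 7², …).
The 11th slot belongs to track A; its 6th term is 15625.
Term 12 comes from track B (its 6th entry): 100.

15625, 100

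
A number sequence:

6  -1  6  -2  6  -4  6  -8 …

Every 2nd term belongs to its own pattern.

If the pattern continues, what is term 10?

-16

Odd-indexed and even-indexed terms follow separate rules.
Track A is 6, 6, 6, 6, which is always 6.
Track B is -1, -2, -4, -8, which is geometric, ×2 each step.
The 10th slot belongs to track B; its 5th term is -16.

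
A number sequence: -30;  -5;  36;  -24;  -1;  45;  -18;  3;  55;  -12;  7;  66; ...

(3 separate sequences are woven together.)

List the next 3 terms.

Split by position mod 3: positions 1, 4, 7, … form one track, and each other residue class forms its own.
Stream A = -30, -24, -18, -12: adding 6 each time.
Stream B = -5, -1, 3, 7: linear: a_n = -9 + 4·n.
Stream C = 36, 45, 55, 66: the triangular numbers T_8, T_9, ….
Position 13 → stream A, term 5 = -6.
Term 14 comes from stream B (its 5th entry): 11.
Term 15 comes from stream C (its 5th entry): 78.

-6, 11, 78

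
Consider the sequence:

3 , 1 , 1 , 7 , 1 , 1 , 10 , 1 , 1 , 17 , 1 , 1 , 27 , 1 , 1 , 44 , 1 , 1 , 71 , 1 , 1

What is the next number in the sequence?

115

The slot pattern repeats as ABB (period 3), so there are 2 interleaved tracks.
Stream A: 3, 7, 10, 17, 27, 44, 71 — Fibonacci-style (each term is the sum of the two before it).
Stream B: 1, 1, 1, 1, 1, 1, 1, 1, 1, 1, 1, 1, 1, 1 — always 1.
Term 22 comes from stream A (its 8th entry): 115.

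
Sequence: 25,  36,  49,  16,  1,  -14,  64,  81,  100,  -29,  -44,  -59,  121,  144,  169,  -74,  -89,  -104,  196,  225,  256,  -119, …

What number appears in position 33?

484

Reading positions in blocks of 6 reveals the pattern AAABBB — 2 tracks woven together.
Track A is 25, 36, 49, 64, 81, 100, 121, 144, 169, 196, 225, 256, which is perfect squares starting at 5².
Track B is 16, 1, -14, -29, -44, -59, -74, -89, -104, -119, which is linear: a_n = 31 − 15·n.
Position 33 falls in track A as its term 18, giving 484.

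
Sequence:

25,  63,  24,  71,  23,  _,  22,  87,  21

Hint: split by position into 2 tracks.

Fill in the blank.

79

Odd-indexed and even-indexed terms follow separate rules.
Stream A: 25, 24, 23, 22, 21 (arithmetic with common difference −1).
Stream B: 63, 71, ?, 87 (arithmetic with common difference +8).
The gap is stream B's term 3; the rule gives 79.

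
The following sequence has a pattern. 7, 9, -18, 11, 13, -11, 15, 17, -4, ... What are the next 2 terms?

Positions follow the repeating pattern AAB; grouping by letter gives 2 tracks.
Stream A: 7, 9, 11, 13, 15, 17. Arithmetic, step +2.
Stream B: -18, -11, -4. Adding 7 each time.
Position 10 falls in stream A as its term 7, giving 19.
Term 11 comes from stream A (its 8th entry): 21.

19, 21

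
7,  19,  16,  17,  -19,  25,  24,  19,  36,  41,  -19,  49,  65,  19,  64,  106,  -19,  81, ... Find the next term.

Split by position mod 3: positions 1, 4, 7, … form one track, and each other residue class forms its own.
Subsequence A: 7, 17, 24, 41, 65, 106 — Fibonacci-style (each term is the sum of the two before it).
Subsequence B: 19, -19, 19, -19, 19, -19 — oscillating between 19 and -19.
Subsequence C: 16, 25, 36, 49, 64, 81 — the squares 4², 5², 6², ….
Position 19 → subsequence A, term 7 = 171.

171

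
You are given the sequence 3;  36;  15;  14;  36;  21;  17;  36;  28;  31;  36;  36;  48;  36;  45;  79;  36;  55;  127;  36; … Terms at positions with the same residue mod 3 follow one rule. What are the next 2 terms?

66, 206

Split by position mod 3: positions 1, 4, 7, … form one track, and each other residue class forms its own.
Stream A: 3, 14, 17, 31, 48, 79, 127 (each term equals the sum of the previous two).
Stream B: 36, 36, 36, 36, 36, 36, 36 (the constant sequence 36).
Stream C: 15, 21, 28, 36, 45, 55 (triangular numbers n(n+1)/2 for n = 5, 6, …).
Term 21 comes from stream C (its 7th entry): 66.
Term 22 comes from stream A (its 8th entry): 206.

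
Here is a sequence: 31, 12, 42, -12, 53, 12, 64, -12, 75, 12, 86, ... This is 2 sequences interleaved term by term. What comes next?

The terms cycle through 2 interleaved subsequences.
Track A: 31, 42, 53, 64, 75, 86 — arithmetic, step +11.
Track B: 12, -12, 12, -12, 12 — oscillating between 12 and -12.
The 12th slot belongs to track B; its 6th term is -12.

-12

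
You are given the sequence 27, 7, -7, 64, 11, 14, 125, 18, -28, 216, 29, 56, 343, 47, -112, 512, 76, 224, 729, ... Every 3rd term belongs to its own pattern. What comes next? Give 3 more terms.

123, -448, 1000

Split by position mod 3 into 3 tracks.
Stream A: 27, 64, 125, 216, 343, 512, 729 — the cubes 3³, 4³, 5³, ….
Stream B: 7, 11, 18, 29, 47, 76 — each term equals the sum of the previous two.
Stream C: -7, 14, -28, 56, -112, 224 — a geometric progression (common ratio -2).
Position 20 falls in stream B as its term 7, giving 123.
Term 21 comes from stream C (its 7th entry): -448.
Term 22 comes from stream A (its 8th entry): 1000.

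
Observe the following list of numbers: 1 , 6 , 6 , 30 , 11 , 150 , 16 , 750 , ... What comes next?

Taking every 2nd term gives 2 separate tracks.
Track A = 1, 6, 11, 16: arithmetic with common difference +5.
Track B = 6, 30, 150, 750: multiplying by 5 each time.
Term 9 comes from track A (its 5th entry): 21.

21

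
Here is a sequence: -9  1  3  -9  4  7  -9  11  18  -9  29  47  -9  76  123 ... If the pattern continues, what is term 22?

Positions follow the repeating pattern ABB; grouping by letter gives 2 tracks.
Track A: -9, -9, -9, -9, -9 (the constant sequence -9).
Track B: 1, 3, 4, 7, 11, 18, 29, 47, 76, 123 (a Fibonacci-like recurrence a_n = a_{n-1} + a_{n-2}).
Position 22 → track A, term 8 = -9.

-9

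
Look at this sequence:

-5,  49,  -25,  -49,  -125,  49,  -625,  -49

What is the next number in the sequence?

-3125

Taking every 2nd term gives 2 separate tracks.
Track A = -5, -25, -125, -625: a geometric progression (common ratio 5).
Track B = 49, -49, 49, -49: alternating ±49.
Term 9 comes from track A (its 5th entry): -3125.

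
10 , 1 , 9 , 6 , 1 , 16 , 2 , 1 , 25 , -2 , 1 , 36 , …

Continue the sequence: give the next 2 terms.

Read the sequence 3 terms at a time; column i is its own pattern.
Subsequence A: 10, 6, 2, -2 (arithmetic with common difference −4).
Subsequence B: 1, 1, 1, 1 (the constant sequence 1).
Subsequence C: 9, 16, 25, 36 (the squares 3², 4², 5², …).
Term 13 comes from subsequence A (its 5th entry): -6.
The 14th slot belongs to subsequence B; its 5th term is 1.

-6, 1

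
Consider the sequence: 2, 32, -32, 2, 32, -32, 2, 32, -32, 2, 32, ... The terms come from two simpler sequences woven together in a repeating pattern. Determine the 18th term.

Positions follow the repeating pattern ABB; grouping by letter gives 2 tracks.
Subsequence A: 2, 2, 2, 2. The constant sequence 2.
Subsequence B: 32, -32, 32, -32, 32, -32, 32. Alternating ±32.
Term 18 comes from subsequence B (its 12th entry): -32.

-32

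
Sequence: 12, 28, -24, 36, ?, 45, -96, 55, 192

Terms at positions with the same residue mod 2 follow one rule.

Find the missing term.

Odd-indexed and even-indexed terms follow separate rules.
Subsequence A: 12, -24, ?, -96, 192 (geometric with ratio -2).
Subsequence B: 28, 36, 45, 55 (the triangular numbers T_7, T_8, …).
Subsequence A's pattern makes the blank 48.

48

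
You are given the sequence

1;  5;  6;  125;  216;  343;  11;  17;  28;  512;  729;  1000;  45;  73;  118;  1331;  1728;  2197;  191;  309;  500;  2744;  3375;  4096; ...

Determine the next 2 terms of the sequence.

Reading positions in blocks of 6 reveals the pattern AAABBB — 2 tracks woven together.
Subsequence A: 1, 5, 6, 11, 17, 28, 45, 73, 118, 191, 309, 500 — Fibonacci-style (each term is the sum of the two before it).
Subsequence B: 125, 216, 343, 512, 729, 1000, 1331, 1728, 2197, 2744, 3375, 4096 — perfect cubes starting at 5³.
Term 25 comes from subsequence A (its 13th entry): 809.
Position 26 → subsequence A, term 14 = 1309.

809, 1309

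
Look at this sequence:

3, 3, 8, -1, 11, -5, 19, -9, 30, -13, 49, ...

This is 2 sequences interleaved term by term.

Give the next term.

Split by position mod 2 into 2 tracks.
Stream A = 3, 8, 11, 19, 30, 49: Fibonacci-style (each term is the sum of the two before it).
Stream B = 3, -1, -5, -9, -13: arithmetic with common difference −4.
The 12th slot belongs to stream B; its 6th term is -17.

-17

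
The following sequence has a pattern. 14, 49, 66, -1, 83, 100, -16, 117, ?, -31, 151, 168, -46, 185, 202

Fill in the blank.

Positions follow the repeating pattern ABB; grouping by letter gives 2 tracks.
Track A: 14, -1, -16, -31, -46 (subtracting 15 each time).
Track B: 49, 66, 83, 100, 117, ?, 151, 168, 185, 202 (adding 17 each time).
So the missing entry in track B is 134.

134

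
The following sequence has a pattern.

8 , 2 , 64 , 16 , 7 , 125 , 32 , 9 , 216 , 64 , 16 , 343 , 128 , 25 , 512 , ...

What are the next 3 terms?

The terms cycle through 3 interleaved subsequences.
Stream A: 8, 16, 32, 64, 128. Powers 2^3, 2^4, 2^5, ….
Stream B: 2, 7, 9, 16, 25. A Fibonacci-like recurrence a_n = a_{n-1} + a_{n-2}.
Stream C: 64, 125, 216, 343, 512. Consecutive cubes n³ from n = 4.
The 16th slot belongs to stream A; its 6th term is 256.
Position 17 → stream B, term 6 = 41.
The 18th slot belongs to stream C; its 6th term is 729.

256, 41, 729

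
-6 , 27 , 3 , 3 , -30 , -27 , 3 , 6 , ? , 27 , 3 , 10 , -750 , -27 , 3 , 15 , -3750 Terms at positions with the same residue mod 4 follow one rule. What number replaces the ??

-150

Split by position mod 4 into 4 tracks.
Track A: -6, -30, ?, -750, -3750. Geometric with ratio 5.
Track B: 27, -27, 27, -27. The oscillation 27·(−1)^(n+1).
Track C: 3, 3, 3, 3. The constant sequence 3.
Track D: 3, 6, 10, 15. Triangular numbers n(n+1)/2 for n = 2, 3, ….
So the missing entry in track A is -150.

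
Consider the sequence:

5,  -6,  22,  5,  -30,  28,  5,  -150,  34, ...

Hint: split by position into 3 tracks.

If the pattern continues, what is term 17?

-18750

Taking every 3rd term gives 3 separate tracks.
Subsequence A = 5, 5, 5: always 5.
Subsequence B = -6, -30, -150: geometric with ratio 5.
Subsequence C = 22, 28, 34: arithmetic, step +6.
Term 17 comes from subsequence B (its 6th entry): -18750.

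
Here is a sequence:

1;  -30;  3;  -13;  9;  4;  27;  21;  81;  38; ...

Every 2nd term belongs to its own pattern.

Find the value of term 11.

Odd-indexed and even-indexed terms follow separate rules.
Subsequence A: 1, 3, 9, 27, 81 — successive powers of 3.
Subsequence B: -30, -13, 4, 21, 38 — linear: a_n = -47 + 17·n.
The 11th slot belongs to subsequence A; its 6th term is 243.

243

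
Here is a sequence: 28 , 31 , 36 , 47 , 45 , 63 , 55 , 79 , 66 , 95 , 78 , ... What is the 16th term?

143

Taking every 2nd term gives 2 separate tracks.
Track A: 28, 36, 45, 55, 66, 78 — the triangular numbers T_7, T_8, ….
Track B: 31, 47, 63, 79, 95 — adding 16 each time.
Position 16 → track B, term 8 = 143.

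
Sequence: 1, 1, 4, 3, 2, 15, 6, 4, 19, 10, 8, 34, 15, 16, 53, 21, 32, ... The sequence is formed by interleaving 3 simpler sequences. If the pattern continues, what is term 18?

87

Split by position mod 3: positions 1, 4, 7, … form one track, and each other residue class forms its own.
Subsequence A: 1, 3, 6, 10, 15, 21 (triangular numbers starting at T_1).
Subsequence B: 1, 2, 4, 8, 16, 32 (geometric with ratio 2).
Subsequence C: 4, 15, 19, 34, 53 (a Fibonacci-like recurrence a_n = a_{n-1} + a_{n-2}).
Position 18 → subsequence C, term 6 = 87.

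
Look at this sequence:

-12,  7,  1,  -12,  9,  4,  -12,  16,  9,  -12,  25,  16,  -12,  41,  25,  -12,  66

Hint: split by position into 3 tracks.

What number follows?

36

Split by position mod 3 into 3 tracks.
Stream A is -12, -12, -12, -12, -12, -12, which is constant -12.
Stream B is 7, 9, 16, 25, 41, 66, which is each term equals the sum of the previous two.
Stream C is 1, 4, 9, 16, 25, which is the squares 1², 2², 3², ….
Term 18 comes from stream C (its 6th entry): 36.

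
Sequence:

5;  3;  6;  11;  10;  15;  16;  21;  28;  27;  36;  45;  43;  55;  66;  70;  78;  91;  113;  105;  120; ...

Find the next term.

183

Positions follow the repeating pattern ABB; grouping by letter gives 2 tracks.
Stream A: 5, 11, 16, 27, 43, 70, 113 — a Fibonacci-like recurrence a_n = a_{n-1} + a_{n-2}.
Stream B: 3, 6, 10, 15, 21, 28, 36, 45, 55, 66, 78, 91, 105, 120 — triangular numbers n(n+1)/2 for n = 2, 3, ….
The 22nd slot belongs to stream A; its 8th term is 183.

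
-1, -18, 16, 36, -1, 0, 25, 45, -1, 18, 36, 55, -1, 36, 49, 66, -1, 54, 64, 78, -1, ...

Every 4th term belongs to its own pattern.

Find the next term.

Split by position mod 4: positions 1, 5, 9, … form one track, and each other residue class forms its own.
Subsequence A is -1, -1, -1, -1, -1, -1, which is constant -1.
Subsequence B is -18, 0, 18, 36, 54, which is arithmetic with common difference +18.
Subsequence C is 16, 25, 36, 49, 64, which is consecutive squares n² from n = 4.
Subsequence D is 36, 45, 55, 66, 78, which is triangular numbers n(n+1)/2 for n = 8, 9, ….
Term 22 comes from subsequence B (its 6th entry): 72.

72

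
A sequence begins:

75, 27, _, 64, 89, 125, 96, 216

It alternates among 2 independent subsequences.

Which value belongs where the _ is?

Odd-indexed and even-indexed terms follow separate rules.
Stream A: 75, ?, 89, 96 — arithmetic with common difference +7.
Stream B: 27, 64, 125, 216 — perfect cubes starting at 3³.
Stream A's pattern makes the blank 82.

82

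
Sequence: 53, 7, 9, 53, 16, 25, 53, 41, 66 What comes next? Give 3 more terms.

53, 107, 173

Reading positions in blocks of 3 reveals the pattern ABB — 2 tracks woven together.
Track A = 53, 53, 53: constant 53.
Track B = 7, 9, 16, 25, 41, 66: a Fibonacci-like recurrence a_n = a_{n-1} + a_{n-2}.
Position 10 → track A, term 4 = 53.
Position 11 → track B, term 7 = 107.
Position 12 → track B, term 8 = 173.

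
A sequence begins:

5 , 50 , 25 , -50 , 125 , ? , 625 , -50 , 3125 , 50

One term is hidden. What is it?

50

Split by position mod 2 into 2 tracks.
Stream A: 5, 25, 125, 625, 3125. Successive powers of 5.
Stream B: 50, -50, ?, -50, 50. The oscillation 50·(−1)^(n+1).
So the missing entry in stream B is 50.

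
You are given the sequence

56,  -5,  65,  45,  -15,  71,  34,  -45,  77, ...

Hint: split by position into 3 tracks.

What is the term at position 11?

The terms cycle through 3 interleaved subsequences.
Subsequence A = 56, 45, 34: linear: a_n = 67 − 11·n.
Subsequence B = -5, -15, -45: a geometric progression (common ratio 3).
Subsequence C = 65, 71, 77: linear: a_n = 59 + 6·n.
Position 11 falls in subsequence B as its term 4, giving -135.

-135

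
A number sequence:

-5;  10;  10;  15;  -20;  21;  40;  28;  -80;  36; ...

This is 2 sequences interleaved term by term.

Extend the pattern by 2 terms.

Taking every 2nd term gives 2 separate tracks.
Subsequence A: -5, 10, -20, 40, -80 (geometric, ×-2 each step).
Subsequence B: 10, 15, 21, 28, 36 (triangular numbers starting at T_4).
The 11th slot belongs to subsequence A; its 6th term is 160.
The 12th slot belongs to subsequence B; its 6th term is 45.

160, 45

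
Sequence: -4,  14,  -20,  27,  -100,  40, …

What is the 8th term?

The terms cycle through 2 interleaved subsequences.
Track A: -4, -20, -100. A geometric progression (common ratio 5).
Track B: 14, 27, 40. Linear: a_n = 1 + 13·n.
Position 8 falls in track B as its term 4, giving 53.

53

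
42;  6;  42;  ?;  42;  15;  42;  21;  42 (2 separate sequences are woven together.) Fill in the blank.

10

Taking every 2nd term gives 2 separate tracks.
Track A: 42, 42, 42, 42, 42 (always 42).
Track B: 6, ?, 15, 21 (the triangular numbers T_3, T_4, …).
Filling track B at index 2 by its rule yields 10.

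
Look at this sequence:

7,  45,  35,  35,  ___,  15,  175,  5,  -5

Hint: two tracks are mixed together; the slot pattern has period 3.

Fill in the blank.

Positions follow the repeating pattern ABB; grouping by letter gives 2 tracks.
Stream A = 7, 35, 175: geometric, ×5 each step.
Stream B = 45, 35, ?, 15, 5, -5: arithmetic, step −10.
Filling stream B at index 3 by its rule yields 25.

25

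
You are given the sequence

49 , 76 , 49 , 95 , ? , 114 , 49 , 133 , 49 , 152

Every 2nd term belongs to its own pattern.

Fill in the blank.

The terms cycle through 2 interleaved subsequences.
Track A: 49, 49, ?, 49, 49. Constant 49.
Track B: 76, 95, 114, 133, 152. Arithmetic with common difference +19.
Track A's pattern makes the blank 49.

49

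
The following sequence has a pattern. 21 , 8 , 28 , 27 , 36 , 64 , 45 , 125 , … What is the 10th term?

216

Taking every 2nd term gives 2 separate tracks.
Track A: 21, 28, 36, 45. Triangular numbers n(n+1)/2 for n = 6, 7, ….
Track B: 8, 27, 64, 125. The cubes 2³, 3³, 4³, ….
Position 10 falls in track B as its term 5, giving 216.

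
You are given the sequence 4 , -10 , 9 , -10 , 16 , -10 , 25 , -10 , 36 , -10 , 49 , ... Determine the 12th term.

Odd-indexed and even-indexed terms follow separate rules.
Stream A is 4, 9, 16, 25, 36, 49, which is consecutive squares n² from n = 2.
Stream B is -10, -10, -10, -10, -10, which is the constant sequence -10.
The 12th slot belongs to stream B; its 6th term is -10.

-10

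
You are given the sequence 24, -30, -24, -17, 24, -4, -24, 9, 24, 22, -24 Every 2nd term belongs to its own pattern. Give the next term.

35

The terms cycle through 2 interleaved subsequences.
Stream A is 24, -24, 24, -24, 24, -24, which is the oscillation 24·(−1)^(n+1).
Stream B is -30, -17, -4, 9, 22, which is arithmetic, step +13.
The 12th slot belongs to stream B; its 6th term is 35.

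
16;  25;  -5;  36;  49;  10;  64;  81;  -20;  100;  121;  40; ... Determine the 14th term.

169

Positions follow the repeating pattern AAB; grouping by letter gives 2 tracks.
Stream A = 16, 25, 36, 49, 64, 81, 100, 121: the squares 4², 5², 6², ….
Stream B = -5, 10, -20, 40: multiplying by -2 each time.
The 14th slot belongs to stream A; its 10th term is 169.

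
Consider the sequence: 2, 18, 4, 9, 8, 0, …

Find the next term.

16

Split by position mod 2 into 2 tracks.
Track A: 2, 4, 8. Successive powers of 2.
Track B: 18, 9, 0. Linear: a_n = 27 − 9·n.
Position 7 falls in track A as its term 4, giving 16.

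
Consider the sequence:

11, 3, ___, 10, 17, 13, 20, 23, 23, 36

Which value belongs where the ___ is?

14

Odd-indexed and even-indexed terms follow separate rules.
Stream A: 11, ?, 17, 20, 23. Linear: a_n = 8 + 3·n.
Stream B: 3, 10, 13, 23, 36. A Fibonacci-like recurrence a_n = a_{n-1} + a_{n-2}.
So the missing entry in stream A is 14.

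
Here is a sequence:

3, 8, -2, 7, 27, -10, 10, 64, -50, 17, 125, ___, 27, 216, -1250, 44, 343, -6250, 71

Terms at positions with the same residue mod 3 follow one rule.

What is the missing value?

Read the sequence 3 terms at a time; column i is its own pattern.
Stream A: 3, 7, 10, 17, 27, 44, 71 — a Fibonacci-like recurrence a_n = a_{n-1} + a_{n-2}.
Stream B: 8, 27, 64, 125, 216, 343 — consecutive cubes n³ from n = 2.
Stream C: -2, -10, -50, ?, -1250, -6250 — geometric, ×5 each step.
Filling stream C at index 4 by its rule yields -250.

-250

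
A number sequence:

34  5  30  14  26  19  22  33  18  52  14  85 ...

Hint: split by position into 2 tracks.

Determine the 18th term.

Split by position mod 2 into 2 tracks.
Stream A: 34, 30, 26, 22, 18, 14. Subtracting 4 each time.
Stream B: 5, 14, 19, 33, 52, 85. A Fibonacci-like recurrence a_n = a_{n-1} + a_{n-2}.
Position 18 falls in stream B as its term 9, giving 359.

359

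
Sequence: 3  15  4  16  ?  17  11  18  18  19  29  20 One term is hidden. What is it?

7

Split by position mod 2 into 2 tracks.
Track A = 3, 4, ?, 11, 18, 29: each term equals the sum of the previous two.
Track B = 15, 16, 17, 18, 19, 20: arithmetic, step +1.
So the missing entry in track A is 7.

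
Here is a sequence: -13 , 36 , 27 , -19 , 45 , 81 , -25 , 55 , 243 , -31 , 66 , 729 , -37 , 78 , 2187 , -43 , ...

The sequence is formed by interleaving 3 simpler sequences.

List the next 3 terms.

91, 6561, -49

Split by position mod 3: positions 1, 4, 7, … form one track, and each other residue class forms its own.
Subsequence A: -13, -19, -25, -31, -37, -43. Arithmetic, step −6.
Subsequence B: 36, 45, 55, 66, 78. Triangular numbers starting at T_8.
Subsequence C: 27, 81, 243, 729, 2187. Powers 3^3, 3^4, 3^5, ….
The 17th slot belongs to subsequence B; its 6th term is 91.
The 18th slot belongs to subsequence C; its 6th term is 6561.
The 19th slot belongs to subsequence A; its 7th term is -49.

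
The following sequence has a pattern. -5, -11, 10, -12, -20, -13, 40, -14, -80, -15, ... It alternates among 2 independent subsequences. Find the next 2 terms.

The terms cycle through 2 interleaved subsequences.
Track A is -5, 10, -20, 40, -80, which is multiplying by -2 each time.
Track B is -11, -12, -13, -14, -15, which is subtracting 1 each time.
The 11th slot belongs to track A; its 6th term is 160.
The 12th slot belongs to track B; its 6th term is -16.

160, -16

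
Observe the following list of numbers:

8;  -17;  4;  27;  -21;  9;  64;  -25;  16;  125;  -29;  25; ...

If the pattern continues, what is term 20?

The terms cycle through 3 interleaved subsequences.
Stream A = 8, 27, 64, 125: consecutive cubes n³ from n = 2.
Stream B = -17, -21, -25, -29: subtracting 4 each time.
Stream C = 4, 9, 16, 25: the squares 2², 3², 4², ….
Position 20 falls in stream B as its term 7, giving -41.

-41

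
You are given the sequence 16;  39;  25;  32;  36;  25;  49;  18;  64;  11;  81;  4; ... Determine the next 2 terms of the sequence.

Positions 1, 3, 5, … form one subsequence and positions 2, 4, 6, … form another.
Track A = 16, 25, 36, 49, 64, 81: consecutive squares n² from n = 4.
Track B = 39, 32, 25, 18, 11, 4: arithmetic with common difference −7.
Term 13 comes from track A (its 7th entry): 100.
The 14th slot belongs to track B; its 7th term is -3.

100, -3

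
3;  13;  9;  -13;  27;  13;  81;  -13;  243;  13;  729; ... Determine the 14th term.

Positions 1, 3, 5, … form one subsequence and positions 2, 4, 6, … form another.
Stream A is 3, 9, 27, 81, 243, 729, which is powers of 3.
Stream B is 13, -13, 13, -13, 13, which is oscillating between 13 and -13.
Term 14 comes from stream B (its 7th entry): 13.

13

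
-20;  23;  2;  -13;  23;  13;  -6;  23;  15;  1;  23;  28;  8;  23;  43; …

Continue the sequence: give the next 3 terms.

Taking every 3rd term gives 3 separate tracks.
Track A: -20, -13, -6, 1, 8 — linear: a_n = -27 + 7·n.
Track B: 23, 23, 23, 23, 23 — constant 23.
Track C: 2, 13, 15, 28, 43 — each term equals the sum of the previous two.
Term 16 comes from track A (its 6th entry): 15.
Term 17 comes from track B (its 6th entry): 23.
Position 18 falls in track C as its term 6, giving 71.

15, 23, 71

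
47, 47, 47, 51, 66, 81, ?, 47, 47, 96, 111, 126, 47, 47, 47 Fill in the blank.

47

Reading positions in blocks of 6 reveals the pattern AAABBB — 2 tracks woven together.
Subsequence A = 47, 47, 47, ?, 47, 47, 47, 47, 47: the constant sequence 47.
Subsequence B = 51, 66, 81, 96, 111, 126: linear: a_n = 36 + 15·n.
Subsequence A's pattern makes the blank 47.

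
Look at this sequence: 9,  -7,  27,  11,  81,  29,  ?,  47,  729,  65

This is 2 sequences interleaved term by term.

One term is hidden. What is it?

Split by position mod 2 into 2 tracks.
Subsequence A: 9, 27, 81, ?, 729. Successive powers of 3.
Subsequence B: -7, 11, 29, 47, 65. Arithmetic with common difference +18.
Subsequence A's pattern makes the blank 243.

243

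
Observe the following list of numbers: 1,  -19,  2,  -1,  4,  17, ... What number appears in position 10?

Taking every 2nd term gives 2 separate tracks.
Track A is 1, 2, 4, which is powers of 2.
Track B is -19, -1, 17, which is linear: a_n = -37 + 18·n.
The 10th slot belongs to track B; its 5th term is 53.

53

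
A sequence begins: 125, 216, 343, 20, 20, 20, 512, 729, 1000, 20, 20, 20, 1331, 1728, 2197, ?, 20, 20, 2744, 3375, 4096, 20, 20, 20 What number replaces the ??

Positions follow the repeating pattern AAABBB; grouping by letter gives 2 tracks.
Track A: 125, 216, 343, 512, 729, 1000, 1331, 1728, 2197, 2744, 3375, 4096. Consecutive cubes n³ from n = 5.
Track B: 20, 20, 20, 20, 20, 20, ?, 20, 20, 20, 20, 20. The constant sequence 20.
The gap is track B's term 7; the rule gives 20.

20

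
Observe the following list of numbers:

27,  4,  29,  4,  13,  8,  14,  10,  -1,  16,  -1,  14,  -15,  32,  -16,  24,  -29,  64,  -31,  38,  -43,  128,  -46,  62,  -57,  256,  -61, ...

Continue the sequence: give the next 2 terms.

100, -71

Split by position mod 4 into 4 tracks.
Stream A is 27, 13, -1, -15, -29, -43, -57, which is arithmetic with common difference −14.
Stream B is 4, 8, 16, 32, 64, 128, 256, which is powers of 2.
Stream C is 29, 14, -1, -16, -31, -46, -61, which is linear: a_n = 44 − 15·n.
Stream D is 4, 10, 14, 24, 38, 62, which is Fibonacci-style (each term is the sum of the two before it).
The 28th slot belongs to stream D; its 7th term is 100.
Position 29 → stream A, term 8 = -71.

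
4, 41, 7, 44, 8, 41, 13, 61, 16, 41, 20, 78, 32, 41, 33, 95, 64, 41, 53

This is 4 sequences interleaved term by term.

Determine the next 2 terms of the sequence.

Split by position mod 4: positions 1, 5, 9, … form one track, and each other residue class forms its own.
Track A: 4, 8, 16, 32, 64. Successive powers of 2.
Track B: 41, 41, 41, 41, 41. The constant sequence 41.
Track C: 7, 13, 20, 33, 53. A Fibonacci-like recurrence a_n = a_{n-1} + a_{n-2}.
Track D: 44, 61, 78, 95. Adding 17 each time.
The 20th slot belongs to track D; its 5th term is 112.
The 21st slot belongs to track A; its 6th term is 128.

112, 128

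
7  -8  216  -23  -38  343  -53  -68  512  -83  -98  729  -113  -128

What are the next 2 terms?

The slot pattern repeats as AAB (period 3), so there are 2 interleaved tracks.
Track A = 7, -8, -23, -38, -53, -68, -83, -98, -113, -128: linear: a_n = 22 − 15·n.
Track B = 216, 343, 512, 729: perfect cubes starting at 6³.
Position 15 falls in track B as its term 5, giving 1000.
Position 16 falls in track A as its term 11, giving -143.

1000, -143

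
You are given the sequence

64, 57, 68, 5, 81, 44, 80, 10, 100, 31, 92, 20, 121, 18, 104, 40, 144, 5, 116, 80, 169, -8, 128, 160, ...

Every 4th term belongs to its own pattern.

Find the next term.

196

Split by position mod 4: positions 1, 5, 9, … form one track, and each other residue class forms its own.
Stream A: 64, 81, 100, 121, 144, 169 — the squares 8², 9², 10², ….
Stream B: 57, 44, 31, 18, 5, -8 — arithmetic, step −13.
Stream C: 68, 80, 92, 104, 116, 128 — adding 12 each time.
Stream D: 5, 10, 20, 40, 80, 160 — geometric with ratio 2.
The 25th slot belongs to stream A; its 7th term is 196.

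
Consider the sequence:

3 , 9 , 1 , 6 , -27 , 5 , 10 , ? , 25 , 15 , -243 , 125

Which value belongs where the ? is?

81

Read the sequence 3 terms at a time; column i is its own pattern.
Track A: 3, 6, 10, 15 — triangular numbers n(n+1)/2 for n = 2, 3, ….
Track B: 9, -27, ?, -243 — a geometric progression (common ratio -3).
Track C: 1, 5, 25, 125 — powers 5^0, 5^1, 5^2, ….
Filling track B at index 3 by its rule yields 81.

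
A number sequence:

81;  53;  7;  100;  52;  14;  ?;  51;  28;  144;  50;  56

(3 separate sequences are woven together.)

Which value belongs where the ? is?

Taking every 3rd term gives 3 separate tracks.
Track A: 81, 100, ?, 144 (the squares 9², 10², 11², …).
Track B: 53, 52, 51, 50 (arithmetic, step −1).
Track C: 7, 14, 28, 56 (multiplying by 2 each time).
Filling track A at index 3 by its rule yields 121.

121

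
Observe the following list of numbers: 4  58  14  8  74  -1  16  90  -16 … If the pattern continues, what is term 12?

-31

Read the sequence 3 terms at a time; column i is its own pattern.
Stream A: 4, 8, 16 — successive powers of 2.
Stream B: 58, 74, 90 — arithmetic with common difference +16.
Stream C: 14, -1, -16 — linear: a_n = 29 − 15·n.
Position 12 falls in stream C as its term 4, giving -31.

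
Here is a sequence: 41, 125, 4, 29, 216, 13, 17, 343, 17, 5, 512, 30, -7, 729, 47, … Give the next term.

-19

Taking every 3rd term gives 3 separate tracks.
Track A: 41, 29, 17, 5, -7 (arithmetic, step −12).
Track B: 125, 216, 343, 512, 729 (the cubes 5³, 6³, 7³, …).
Track C: 4, 13, 17, 30, 47 (Fibonacci-style (each term is the sum of the two before it)).
Position 16 falls in track A as its term 6, giving -19.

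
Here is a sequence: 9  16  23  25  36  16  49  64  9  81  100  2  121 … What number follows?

144

Reading positions in blocks of 3 reveals the pattern AAB — 2 tracks woven together.
Stream A: 9, 16, 25, 36, 49, 64, 81, 100, 121. The squares 3², 4², 5², ….
Stream B: 23, 16, 9, 2. Arithmetic, step −7.
Position 14 falls in stream A as its term 10, giving 144.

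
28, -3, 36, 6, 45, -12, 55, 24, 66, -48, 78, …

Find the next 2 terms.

96, 91

Taking every 2nd term gives 2 separate tracks.
Track A = 28, 36, 45, 55, 66, 78: triangular numbers starting at T_7.
Track B = -3, 6, -12, 24, -48: multiplying by -2 each time.
The 12th slot belongs to track B; its 6th term is 96.
Position 13 falls in track A as its term 7, giving 91.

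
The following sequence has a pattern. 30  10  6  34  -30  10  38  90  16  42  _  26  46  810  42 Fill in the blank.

-270

Taking every 3rd term gives 3 separate tracks.
Track A: 30, 34, 38, 42, 46 (arithmetic, step +4).
Track B: 10, -30, 90, ?, 810 (a geometric progression (common ratio -3)).
Track C: 6, 10, 16, 26, 42 (each term equals the sum of the previous two).
Filling track B at index 4 by its rule yields -270.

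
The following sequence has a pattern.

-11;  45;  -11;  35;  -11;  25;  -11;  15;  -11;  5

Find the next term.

Taking every 2nd term gives 2 separate tracks.
Stream A: -11, -11, -11, -11, -11 — the constant sequence -11.
Stream B: 45, 35, 25, 15, 5 — subtracting 10 each time.
Term 11 comes from stream A (its 6th entry): -11.

-11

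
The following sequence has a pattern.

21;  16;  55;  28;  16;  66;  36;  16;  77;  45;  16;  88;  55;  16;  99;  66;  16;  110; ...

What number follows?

Read the sequence 3 terms at a time; column i is its own pattern.
Track A: 21, 28, 36, 45, 55, 66 (triangular numbers starting at T_6).
Track B: 16, 16, 16, 16, 16, 16 (constant 16).
Track C: 55, 66, 77, 88, 99, 110 (linear: a_n = 44 + 11·n).
Position 19 falls in track A as its term 7, giving 78.

78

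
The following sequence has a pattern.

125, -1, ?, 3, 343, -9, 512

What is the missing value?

The terms cycle through 2 interleaved subsequences.
Subsequence A: 125, ?, 343, 512 — consecutive cubes n³ from n = 5.
Subsequence B: -1, 3, -9 — multiplying by -3 each time.
The gap is subsequence A's term 2; the rule gives 216.

216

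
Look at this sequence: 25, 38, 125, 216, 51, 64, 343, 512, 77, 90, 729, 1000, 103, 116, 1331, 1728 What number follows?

129

Reading positions in blocks of 4 reveals the pattern AABB — 2 tracks woven together.
Track A: 25, 38, 51, 64, 77, 90, 103, 116. Adding 13 each time.
Track B: 125, 216, 343, 512, 729, 1000, 1331, 1728. Perfect cubes starting at 5³.
Position 17 falls in track A as its term 9, giving 129.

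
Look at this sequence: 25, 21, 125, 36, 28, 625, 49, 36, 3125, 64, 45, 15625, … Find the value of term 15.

78125

The terms cycle through 3 interleaved subsequences.
Stream A: 25, 36, 49, 64 (consecutive squares n² from n = 5).
Stream B: 21, 28, 36, 45 (the triangular numbers T_6, T_7, …).
Stream C: 125, 625, 3125, 15625 (powers 5^3, 5^4, 5^5, …).
Position 15 → stream C, term 5 = 78125.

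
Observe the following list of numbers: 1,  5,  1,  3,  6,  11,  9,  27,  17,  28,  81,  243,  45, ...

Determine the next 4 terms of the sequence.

Positions follow the repeating pattern AABB; grouping by letter gives 2 tracks.
Subsequence A = 1, 5, 6, 11, 17, 28, 45: each term equals the sum of the previous two.
Subsequence B = 1, 3, 9, 27, 81, 243: powers 3^0, 3^1, 3^2, ….
Position 14 falls in subsequence A as its term 8, giving 73.
Term 15 comes from subsequence B (its 7th entry): 729.
Position 16 falls in subsequence B as its term 8, giving 2187.
Term 17 comes from subsequence A (its 9th entry): 118.

73, 729, 2187, 118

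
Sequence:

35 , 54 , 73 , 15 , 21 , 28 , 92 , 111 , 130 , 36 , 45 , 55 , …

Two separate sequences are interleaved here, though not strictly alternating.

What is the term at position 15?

Positions follow the repeating pattern AAABBB; grouping by letter gives 2 tracks.
Track A: 35, 54, 73, 92, 111, 130 (linear: a_n = 16 + 19·n).
Track B: 15, 21, 28, 36, 45, 55 (triangular numbers starting at T_5).
The 15th slot belongs to track A; its 9th term is 187.

187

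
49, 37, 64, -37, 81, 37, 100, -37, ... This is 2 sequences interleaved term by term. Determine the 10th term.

37

The terms cycle through 2 interleaved subsequences.
Subsequence A: 49, 64, 81, 100 — perfect squares starting at 7².
Subsequence B: 37, -37, 37, -37 — the oscillation 37·(−1)^(n+1).
The 10th slot belongs to subsequence B; its 5th term is 37.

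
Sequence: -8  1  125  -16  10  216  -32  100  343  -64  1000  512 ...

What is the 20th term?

The terms cycle through 3 interleaved subsequences.
Subsequence A: -8, -16, -32, -64 (geometric with ratio 2).
Subsequence B: 1, 10, 100, 1000 (powers 10^0, 10^1, 10^2, …).
Subsequence C: 125, 216, 343, 512 (perfect cubes starting at 5³).
Position 20 falls in subsequence B as its term 7, giving 1000000.

1000000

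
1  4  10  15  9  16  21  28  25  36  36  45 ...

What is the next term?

The slot pattern repeats as AABB (period 4), so there are 2 interleaved tracks.
Stream A = 1, 4, 9, 16, 25, 36: the squares 1², 2², 3², ….
Stream B = 10, 15, 21, 28, 36, 45: triangular numbers starting at T_4.
Position 13 → stream A, term 7 = 49.

49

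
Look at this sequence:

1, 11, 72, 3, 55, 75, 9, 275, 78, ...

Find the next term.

27

Split by position mod 3: positions 1, 4, 7, … form one track, and each other residue class forms its own.
Track A: 1, 3, 9 — successive powers of 3.
Track B: 11, 55, 275 — geometric, ×5 each step.
Track C: 72, 75, 78 — adding 3 each time.
The 10th slot belongs to track A; its 4th term is 27.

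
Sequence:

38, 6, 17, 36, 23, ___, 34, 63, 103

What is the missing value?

40

Reading positions in blocks of 3 reveals the pattern ABB — 2 tracks woven together.
Subsequence A = 38, 36, 34: arithmetic, step −2.
Subsequence B = 6, 17, 23, ?, 63, 103: a Fibonacci-like recurrence a_n = a_{n-1} + a_{n-2}.
Subsequence B's pattern makes the blank 40.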